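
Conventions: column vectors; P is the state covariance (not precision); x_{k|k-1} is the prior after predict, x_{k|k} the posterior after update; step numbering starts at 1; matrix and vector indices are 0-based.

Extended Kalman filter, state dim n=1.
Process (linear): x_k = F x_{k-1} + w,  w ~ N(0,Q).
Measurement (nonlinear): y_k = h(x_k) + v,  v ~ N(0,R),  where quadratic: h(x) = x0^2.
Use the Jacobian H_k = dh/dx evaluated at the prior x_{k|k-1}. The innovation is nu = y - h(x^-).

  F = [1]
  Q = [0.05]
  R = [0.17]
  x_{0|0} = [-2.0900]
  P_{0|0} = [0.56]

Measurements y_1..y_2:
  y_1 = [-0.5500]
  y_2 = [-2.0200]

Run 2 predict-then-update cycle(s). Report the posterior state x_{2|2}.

step 1: x^-=[-2.0900]  P^-=[0.6100]  H_jac=[-4.1800]  S=[10.8282]  K=[-0.2355]  nu=[-4.9181]  x^+=[-0.9319]  P^+=[0.0096]
step 2: x^-=[-0.9319]  P^-=[0.0596]  H_jac=[-1.8638]  S=[0.3770]  K=[-0.2946]  nu=[-2.8884]  x^+=[-0.0811]  P^+=[0.0269]

x_post = [-0.0811]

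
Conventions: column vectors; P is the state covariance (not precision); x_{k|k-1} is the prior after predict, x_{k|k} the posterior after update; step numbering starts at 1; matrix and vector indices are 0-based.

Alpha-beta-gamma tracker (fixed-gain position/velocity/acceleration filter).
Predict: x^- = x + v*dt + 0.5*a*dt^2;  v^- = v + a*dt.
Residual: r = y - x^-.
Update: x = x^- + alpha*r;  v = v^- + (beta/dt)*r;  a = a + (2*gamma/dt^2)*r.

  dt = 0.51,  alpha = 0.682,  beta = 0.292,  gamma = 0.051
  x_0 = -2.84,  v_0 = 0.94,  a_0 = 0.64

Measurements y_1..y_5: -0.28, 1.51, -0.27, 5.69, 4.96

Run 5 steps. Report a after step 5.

step 1: x_pred=-2.2774  r=1.9974  x^+=-0.9152  v^+=2.4100  a^+=1.4233
step 2: x_pred=0.4990  r=1.0110  x^+=1.1885  v^+=3.7147  a^+=1.8197
step 3: x_pred=3.3197  r=-3.5897  x^+=0.8715  v^+=2.5875  a^+=0.4120
step 4: x_pred=2.2447  r=3.4453  x^+=4.5944  v^+=4.7702  a^+=1.7631
step 5: x_pred=7.2565  r=-2.2965  x^+=5.6903  v^+=4.3546  a^+=0.8625

a_post = 0.8625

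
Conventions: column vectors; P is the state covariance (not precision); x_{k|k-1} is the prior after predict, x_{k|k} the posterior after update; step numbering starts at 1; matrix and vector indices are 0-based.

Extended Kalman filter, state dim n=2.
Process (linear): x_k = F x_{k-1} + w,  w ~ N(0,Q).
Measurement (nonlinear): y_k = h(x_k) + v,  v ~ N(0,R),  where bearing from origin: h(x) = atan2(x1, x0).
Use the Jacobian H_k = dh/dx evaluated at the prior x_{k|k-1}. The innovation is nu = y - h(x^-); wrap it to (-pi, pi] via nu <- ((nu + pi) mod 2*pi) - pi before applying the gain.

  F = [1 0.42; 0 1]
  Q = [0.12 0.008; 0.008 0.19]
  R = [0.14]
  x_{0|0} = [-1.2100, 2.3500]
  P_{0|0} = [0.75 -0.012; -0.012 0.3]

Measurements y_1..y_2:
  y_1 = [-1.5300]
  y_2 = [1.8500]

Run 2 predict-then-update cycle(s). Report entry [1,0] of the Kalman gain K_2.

K[1,0] = -0.9281

step 1: x^-=[-0.2230, 2.3500]  P^-=[0.9128 0.1220; 0.1220 0.4900]  H_jac=[-0.4217 -0.0400]  S=[0.3073]  K=[-1.2688; -0.2313]  nu=[3.0878]  x^+=[-4.1408, 1.6359]  P^+=[0.4182 0.0318; 0.0318 0.4736]
step 2: x^-=[-3.4538, 1.6359]  P^-=[0.6485 0.2387; 0.2387 0.6636]  H_jac=[-0.1120 -0.2365]  S=[0.1979]  K=[-0.6523; -0.9281]  nu=[-0.8492]  x^+=[-2.8998, 2.4241]  P^+=[0.5642 0.1189; 0.1189 0.4931]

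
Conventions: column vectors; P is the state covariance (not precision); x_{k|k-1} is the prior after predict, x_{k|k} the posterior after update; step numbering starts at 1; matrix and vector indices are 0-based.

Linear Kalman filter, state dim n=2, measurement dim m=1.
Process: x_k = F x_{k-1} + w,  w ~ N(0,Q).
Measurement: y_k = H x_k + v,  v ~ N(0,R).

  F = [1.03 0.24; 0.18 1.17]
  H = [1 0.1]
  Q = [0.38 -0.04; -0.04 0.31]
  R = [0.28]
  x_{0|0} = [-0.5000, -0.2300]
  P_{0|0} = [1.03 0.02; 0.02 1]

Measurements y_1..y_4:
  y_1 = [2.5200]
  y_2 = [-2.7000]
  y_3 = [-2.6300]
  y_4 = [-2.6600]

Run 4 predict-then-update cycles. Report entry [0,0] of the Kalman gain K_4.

K[0,0] = 0.6691

step 1: x^-=[-0.5702, -0.3591]  P^-=[1.5402 0.4567; 0.4567 1.7207]  S=[1.9288]  K=[0.8222; 0.3260]  nu=[3.1261]  x^+=[2.0002, 0.6600]  P^+=[0.2363 -0.0603; -0.0603 1.5157]
step 2: x^-=[2.2186, 1.1323]  P^-=[0.6881 0.3542; 0.3542 2.3671]  S=[1.0626]  K=[0.6809; 0.5560]  nu=[-5.0318]  x^+=[-1.2076, -1.6656]  P^+=[0.1955 -0.0482; -0.0482 2.0386]
step 3: x^-=[-1.6436, -2.1661]  P^-=[0.6810 0.5085; 0.5085 3.0866]  S=[1.0936]  K=[0.6692; 0.7473]  nu=[-0.7698]  x^+=[-2.1587, -2.7414]  P^+=[0.1912 -0.0384; -0.0384 2.4759]
step 4: x^-=[-2.8814, -3.5960]  P^-=[0.7065 0.6428; 0.6428 3.6894]  S=[1.1520]  K=[0.6691; 0.8783]  nu=[0.5810]  x^+=[-2.4927, -3.0857]  P^+=[0.1908 -0.0342; -0.0342 2.8008]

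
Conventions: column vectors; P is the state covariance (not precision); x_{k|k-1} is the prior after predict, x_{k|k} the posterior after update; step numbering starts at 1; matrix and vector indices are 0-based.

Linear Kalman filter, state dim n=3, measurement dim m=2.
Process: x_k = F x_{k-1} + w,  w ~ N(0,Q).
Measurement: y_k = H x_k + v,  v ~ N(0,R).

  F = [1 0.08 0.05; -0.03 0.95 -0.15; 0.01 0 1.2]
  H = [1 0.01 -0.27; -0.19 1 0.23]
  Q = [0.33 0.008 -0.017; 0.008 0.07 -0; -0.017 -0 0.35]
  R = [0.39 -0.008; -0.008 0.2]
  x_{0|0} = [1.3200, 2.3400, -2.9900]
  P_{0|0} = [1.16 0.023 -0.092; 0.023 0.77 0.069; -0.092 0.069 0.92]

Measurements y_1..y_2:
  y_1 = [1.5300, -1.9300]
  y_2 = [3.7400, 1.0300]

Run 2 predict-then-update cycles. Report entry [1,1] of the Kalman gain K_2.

K[1,1] = 0.5656

step 1: x^-=[1.3577, 2.6319, -3.5748]  P^-=[1.4923 0.0630 -0.0540; 0.0630 0.7649 -0.0836; -0.0540 -0.0836 1.6727]  S=[2.0352 -0.3177; -0.3177 1.0495]  K=[0.7411 0.0024; 0.1626 0.7483; -0.2126 0.2323]  nu=[-0.8192, -3.4817]  x^+=[0.7424, -0.1065, -4.2095]  P^+=[0.3756 -0.0078 0.3206; -0.0078 0.2007 -0.2342; 0.3206 -0.2342 1.4927]
step 2: x^-=[0.5234, 0.5079, -5.0440]  P^-=[0.7396 -0.0635 0.4387; -0.0635 0.3552 -0.5479; 0.4387 -0.5479 2.5072]  S=[1.0772 -0.0940; -0.0940 0.4483]  K=[0.5663 -0.1113; 0.1310 0.5656; -0.2413 -0.1724]  nu=[1.8497, 1.7816]  x^+=[1.3725, 1.7580, -5.7975]  P^+=[0.3767 -0.0865 0.5706; -0.0865 0.2072 -0.4851; 0.5706 -0.4851 2.4390]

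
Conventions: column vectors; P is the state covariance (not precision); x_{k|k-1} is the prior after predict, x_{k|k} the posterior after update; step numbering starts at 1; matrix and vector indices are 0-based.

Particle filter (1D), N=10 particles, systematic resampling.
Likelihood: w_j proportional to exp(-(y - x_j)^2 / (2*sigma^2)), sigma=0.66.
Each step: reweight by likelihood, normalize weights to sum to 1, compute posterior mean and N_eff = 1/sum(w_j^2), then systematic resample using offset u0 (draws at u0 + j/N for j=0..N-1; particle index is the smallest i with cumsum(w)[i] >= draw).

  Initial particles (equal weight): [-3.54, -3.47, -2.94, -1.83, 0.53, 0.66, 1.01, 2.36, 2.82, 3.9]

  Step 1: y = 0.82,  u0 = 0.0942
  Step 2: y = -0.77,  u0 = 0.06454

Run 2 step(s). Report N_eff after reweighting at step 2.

N_eff = 6.9447

step 1: w=[0.0000, 0.0000, 0.0000, 0.0001, 0.3115, 0.3332, 0.3292, 0.0226, 0.0035, 0.0000]  mean=0.7803  Neff=3.1554  idx=[4, 4, 4, 5, 5, 5, 6, 6, 6, 7]
step 2: w=[0.1803, 0.1803, 0.1803, 0.1200, 0.1200, 0.1200, 0.0330, 0.0330, 0.0330, 0.0000]  mean=0.6244  Neff=6.9447  idx=[0, 0, 1, 2, 2, 3, 4, 4, 5, 7]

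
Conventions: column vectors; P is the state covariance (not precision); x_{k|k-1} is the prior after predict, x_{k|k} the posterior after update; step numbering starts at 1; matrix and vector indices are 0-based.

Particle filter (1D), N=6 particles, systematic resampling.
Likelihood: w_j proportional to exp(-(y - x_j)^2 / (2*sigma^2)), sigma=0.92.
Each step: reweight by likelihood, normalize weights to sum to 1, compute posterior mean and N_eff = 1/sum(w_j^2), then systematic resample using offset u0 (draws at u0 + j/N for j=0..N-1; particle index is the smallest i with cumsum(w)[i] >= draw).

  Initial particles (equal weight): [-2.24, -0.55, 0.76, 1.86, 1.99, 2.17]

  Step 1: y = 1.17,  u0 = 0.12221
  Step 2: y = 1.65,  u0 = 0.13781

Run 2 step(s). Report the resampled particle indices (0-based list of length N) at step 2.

resampled_idx = [1, 2, 3, 3, 4, 5]

step 1: w=[0.0003, 0.0569, 0.2957, 0.2465, 0.2196, 0.1809]  mean=1.4808  Neff=4.3025  idx=[2, 2, 3, 4, 4, 5]
step 2: w=[0.1266, 0.1266, 0.1969, 0.1888, 0.1888, 0.1723]  mean=1.6840  Neff=5.8206  idx=[1, 2, 3, 3, 4, 5]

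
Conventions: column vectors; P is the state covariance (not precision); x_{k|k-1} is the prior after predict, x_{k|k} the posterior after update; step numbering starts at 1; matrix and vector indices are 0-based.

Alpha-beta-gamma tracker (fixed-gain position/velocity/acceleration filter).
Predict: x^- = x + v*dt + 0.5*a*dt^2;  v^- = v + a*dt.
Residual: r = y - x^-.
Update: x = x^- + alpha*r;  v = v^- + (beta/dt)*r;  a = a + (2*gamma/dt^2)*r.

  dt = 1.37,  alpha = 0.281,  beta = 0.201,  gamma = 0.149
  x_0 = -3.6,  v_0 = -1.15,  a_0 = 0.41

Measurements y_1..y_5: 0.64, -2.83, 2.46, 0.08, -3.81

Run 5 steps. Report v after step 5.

v_post = 1.9868

step 1: x_pred=-4.7907  r=5.4307  x^+=-3.2647  v^+=0.2085  a^+=1.2723
step 2: x_pred=-1.7851  r=-1.0449  x^+=-2.0788  v^+=1.7982  a^+=1.1064
step 3: x_pred=1.4230  r=1.0370  x^+=1.7144  v^+=3.4660  a^+=1.2710
step 4: x_pred=7.6556  r=-7.5756  x^+=5.5269  v^+=4.0958  a^+=0.0682
step 5: x_pred=11.2022  r=-15.0122  x^+=6.9837  v^+=1.9868  a^+=-2.3153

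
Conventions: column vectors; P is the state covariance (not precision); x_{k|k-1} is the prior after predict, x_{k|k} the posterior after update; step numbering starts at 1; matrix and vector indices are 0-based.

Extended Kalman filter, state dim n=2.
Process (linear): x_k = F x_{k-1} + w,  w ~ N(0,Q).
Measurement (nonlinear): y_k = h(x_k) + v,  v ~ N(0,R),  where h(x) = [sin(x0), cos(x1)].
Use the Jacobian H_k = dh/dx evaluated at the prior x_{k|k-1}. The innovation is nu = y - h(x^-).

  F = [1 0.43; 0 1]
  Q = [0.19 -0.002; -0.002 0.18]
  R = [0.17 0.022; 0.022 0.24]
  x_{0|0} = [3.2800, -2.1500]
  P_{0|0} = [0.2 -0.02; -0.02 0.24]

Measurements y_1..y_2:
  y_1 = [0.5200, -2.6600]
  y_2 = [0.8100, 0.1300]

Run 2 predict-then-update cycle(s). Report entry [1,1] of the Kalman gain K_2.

step 1: x^-=[2.3555, -2.1500]  P^-=[0.4172 0.0812; 0.0812 0.4200]  H_jac=[-0.7066 0.0000; 0.0000 0.8369]  S=[0.3783 -0.0260; -0.0260 0.5342]  K=[-0.7731 0.0896; -0.1068 0.6528]  nu=[-0.1876, -2.1126]  x^+=[2.3113, -3.5092]  P^+=[0.1832 0.0054; 0.0054 0.1844]
step 2: x^-=[0.8024, -3.5092]  P^-=[0.4119 0.0827; 0.0827 0.3644]  H_jac=[0.6950 0.0000; 0.0000 -0.3593]  S=[0.3690 0.0014; 0.0014 0.2871]  K=[0.7763 -0.1071; 0.1574 -0.4569]  nu=[0.0910, 1.0632]  x^+=[0.7591, -3.9806]  P^+=[0.1865 0.0240; 0.0240 0.2955]

K[1,1] = -0.4569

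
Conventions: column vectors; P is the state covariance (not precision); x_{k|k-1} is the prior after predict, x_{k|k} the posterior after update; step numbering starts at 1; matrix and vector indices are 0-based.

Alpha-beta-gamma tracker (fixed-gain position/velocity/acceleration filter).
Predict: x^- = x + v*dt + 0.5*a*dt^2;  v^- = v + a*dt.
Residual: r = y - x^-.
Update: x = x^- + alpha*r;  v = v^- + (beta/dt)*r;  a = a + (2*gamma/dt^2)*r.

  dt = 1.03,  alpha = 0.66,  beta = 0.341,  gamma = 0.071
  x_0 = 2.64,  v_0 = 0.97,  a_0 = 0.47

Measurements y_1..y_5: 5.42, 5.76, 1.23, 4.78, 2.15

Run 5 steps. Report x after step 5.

x_post = 2.8361

step 1: x_pred=3.8884  r=1.5316  x^+=4.8993  v^+=1.9612  a^+=0.6750
step 2: x_pred=7.2773  r=-1.5173  x^+=6.2759  v^+=2.1541  a^+=0.4719
step 3: x_pred=8.7449  r=-7.5149  x^+=3.7851  v^+=0.1522  a^+=-0.5339
step 4: x_pred=3.6586  r=1.1214  x^+=4.3987  v^+=-0.0265  a^+=-0.3839
step 5: x_pred=4.1678  r=-2.0178  x^+=2.8361  v^+=-1.0899  a^+=-0.6539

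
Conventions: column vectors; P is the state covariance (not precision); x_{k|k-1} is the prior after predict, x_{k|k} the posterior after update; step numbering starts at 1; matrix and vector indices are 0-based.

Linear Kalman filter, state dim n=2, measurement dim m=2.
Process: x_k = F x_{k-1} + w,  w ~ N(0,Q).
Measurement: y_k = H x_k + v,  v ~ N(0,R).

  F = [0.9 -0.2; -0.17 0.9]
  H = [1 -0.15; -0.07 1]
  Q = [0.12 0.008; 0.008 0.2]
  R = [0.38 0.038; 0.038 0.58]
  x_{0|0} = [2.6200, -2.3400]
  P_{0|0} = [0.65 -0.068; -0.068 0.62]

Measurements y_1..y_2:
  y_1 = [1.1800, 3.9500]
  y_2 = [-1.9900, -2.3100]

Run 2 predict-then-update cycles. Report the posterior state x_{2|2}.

step 1: x^-=[2.8260, -2.5514]  P^-=[0.6958 -0.2604; -0.2604 0.7418]  S=[1.1706 -0.3852; -0.3852 1.3617]  K=[0.6098 -0.0546; -0.1476 0.5164]  nu=[-2.0287, 6.6992]  x^+=[1.2234, 1.2076]  P^+=[0.2308 0.0077; 0.0077 0.2944]
step 2: x^-=[0.8596, 0.8788]  P^-=[0.3160 -0.0738; -0.0738 0.4428]  S=[0.7281 -0.1251; -0.1251 1.0347]  K=[0.4424 -0.0392; -0.1207 0.4184]  nu=[-2.7177, -3.1287]  x^+=[-0.2202, -0.1020]  P^+=[0.1675 0.0058; 0.0058 0.2385]

x_post = [-0.2202, -0.1020]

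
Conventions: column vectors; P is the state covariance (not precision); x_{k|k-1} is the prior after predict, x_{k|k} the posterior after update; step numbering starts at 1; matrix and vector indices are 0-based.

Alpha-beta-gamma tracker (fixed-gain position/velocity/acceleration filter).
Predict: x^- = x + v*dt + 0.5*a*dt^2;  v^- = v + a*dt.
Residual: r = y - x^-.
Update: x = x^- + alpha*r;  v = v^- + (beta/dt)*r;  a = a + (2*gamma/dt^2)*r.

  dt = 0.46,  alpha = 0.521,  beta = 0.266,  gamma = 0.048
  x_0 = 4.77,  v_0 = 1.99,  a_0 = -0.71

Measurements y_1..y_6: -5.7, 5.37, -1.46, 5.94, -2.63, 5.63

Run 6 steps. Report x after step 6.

step 1: x_pred=5.6103  r=-11.3103  x^+=-0.2824  v^+=-4.8769  a^+=-5.8413
step 2: x_pred=-3.1438  r=8.5138  x^+=1.2919  v^+=-2.6407  a^+=-1.9787
step 3: x_pred=-0.1322  r=-1.3278  x^+=-0.8240  v^+=-4.3188  a^+=-2.5812
step 4: x_pred=-3.0837  r=9.0237  x^+=1.6176  v^+=-0.2881  a^+=1.5128
step 5: x_pred=1.6452  r=-4.2752  x^+=-0.5822  v^+=-2.0644  a^+=-0.4268
step 6: x_pred=-1.5769  r=7.2069  x^+=2.1779  v^+=1.9068  a^+=2.8429

x_post = 2.1779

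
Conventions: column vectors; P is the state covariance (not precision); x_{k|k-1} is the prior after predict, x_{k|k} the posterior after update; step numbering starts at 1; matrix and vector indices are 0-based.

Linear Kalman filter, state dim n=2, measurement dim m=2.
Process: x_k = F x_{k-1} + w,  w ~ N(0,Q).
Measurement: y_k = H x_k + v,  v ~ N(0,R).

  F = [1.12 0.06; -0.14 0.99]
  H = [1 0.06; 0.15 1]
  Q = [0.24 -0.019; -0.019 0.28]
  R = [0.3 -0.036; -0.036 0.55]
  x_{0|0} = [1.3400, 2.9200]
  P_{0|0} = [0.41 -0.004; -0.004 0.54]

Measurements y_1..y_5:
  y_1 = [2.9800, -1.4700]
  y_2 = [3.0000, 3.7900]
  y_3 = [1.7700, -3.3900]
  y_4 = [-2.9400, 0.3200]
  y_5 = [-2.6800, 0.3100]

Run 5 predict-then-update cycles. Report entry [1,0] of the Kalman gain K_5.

step 1: x^-=[1.6760, 2.7032]  P^-=[0.7557 -0.0556; -0.0556 0.8184]  S=[1.0520 0.0703; 0.0703 1.3687]  K=[0.7148 0.0054; -0.0459 0.5942]  nu=[1.1418, -4.4246]  x^+=[2.4681, 0.0217]  P^+=[0.2176 -0.0554; -0.0554 0.3368]
step 2: x^-=[2.7656, -0.3241]  P^-=[0.5067 -0.0940; -0.0940 0.6297]  S=[0.7977 -0.0171; -0.0171 1.1629]  K=[0.6280 -0.0063; -0.0592 0.5285]  nu=[0.2539, 3.6992]  x^+=[2.9018, 1.6159]  P^+=[0.1919 -0.0548; -0.0548 0.3010]
step 3: x^-=[3.3470, 1.1935]  P^-=[0.4745 -0.0916; -0.0916 0.5940]  S=[0.7656 -0.0216; -0.0216 1.1272]  K=[0.6124 -0.0064; -0.0586 0.5137]  nu=[-1.6486, -5.0855]  x^+=[2.3698, -1.3222]  P^+=[0.1872 -0.0536; -0.0536 0.2927]
step 4: x^-=[2.5749, -1.6408]  P^-=[0.4686 -0.0900; -0.0900 0.5854]  S=[0.7599 -0.0214; -0.0214 1.1189]  K=[0.6094 -0.0059; -0.0578 0.5100]  nu=[-5.4165, 1.5745]  x^+=[-0.7352, -0.5245]  P^+=[0.1862 -0.0531; -0.0531 0.2905]
step 5: x^-=[-0.8549, -0.4163]  P^-=[0.4675 -0.0894; -0.0894 0.5831]  S=[0.7589 -0.0211; -0.0211 1.1168]  K=[0.6088 -0.0058; -0.0576 0.5090]  nu=[-1.8001, 0.8546]  x^+=[-1.9558, 0.1223]  P^+=[0.1860 -0.0530; -0.0530 0.2900]

K[1,0] = -0.0576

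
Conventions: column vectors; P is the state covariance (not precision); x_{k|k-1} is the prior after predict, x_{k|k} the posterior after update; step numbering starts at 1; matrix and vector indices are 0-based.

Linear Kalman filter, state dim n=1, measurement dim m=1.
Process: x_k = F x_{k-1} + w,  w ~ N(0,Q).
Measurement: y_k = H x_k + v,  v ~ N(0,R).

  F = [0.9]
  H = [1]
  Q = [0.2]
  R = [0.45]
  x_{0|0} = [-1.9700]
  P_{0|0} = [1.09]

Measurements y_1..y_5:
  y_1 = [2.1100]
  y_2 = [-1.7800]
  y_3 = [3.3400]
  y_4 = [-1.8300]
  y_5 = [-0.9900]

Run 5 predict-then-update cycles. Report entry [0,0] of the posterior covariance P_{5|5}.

step 1: x^-=[-1.7730]  P^-=[1.0829]  S=[1.5329]  K=[0.7064]  nu=[3.8830]  x^+=[0.9701]  P^+=[0.3179]
step 2: x^-=[0.8731]  P^-=[0.4575]  S=[0.9075]  K=[0.5041]  nu=[-2.6531]  x^+=[-0.4644]  P^+=[0.2269]
step 3: x^-=[-0.4180]  P^-=[0.3838]  S=[0.8338]  K=[0.4603]  nu=[3.7580]  x^+=[1.3117]  P^+=[0.2071]
step 4: x^-=[1.1806]  P^-=[0.3678]  S=[0.8178]  K=[0.4497]  nu=[-3.0106]  x^+=[-0.1734]  P^+=[0.2024]
step 5: x^-=[-0.1560]  P^-=[0.3639]  S=[0.8139]  K=[0.4471]  nu=[-0.8340]  x^+=[-0.5289]  P^+=[0.2012]

P_post[0,0] = 0.2012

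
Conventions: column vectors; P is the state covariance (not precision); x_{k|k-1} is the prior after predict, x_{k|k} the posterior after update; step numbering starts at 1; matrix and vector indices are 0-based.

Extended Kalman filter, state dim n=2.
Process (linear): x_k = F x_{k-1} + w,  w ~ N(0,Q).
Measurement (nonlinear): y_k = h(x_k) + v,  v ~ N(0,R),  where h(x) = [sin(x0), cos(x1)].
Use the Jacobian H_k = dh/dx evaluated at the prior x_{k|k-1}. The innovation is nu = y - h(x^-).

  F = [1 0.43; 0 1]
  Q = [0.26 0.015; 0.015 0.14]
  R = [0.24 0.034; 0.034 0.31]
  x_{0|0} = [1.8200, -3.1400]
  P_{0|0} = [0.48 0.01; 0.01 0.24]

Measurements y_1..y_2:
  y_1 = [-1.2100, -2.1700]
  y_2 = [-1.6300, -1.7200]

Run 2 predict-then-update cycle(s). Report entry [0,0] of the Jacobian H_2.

step 1: x^-=[0.4698, -3.1400]  P^-=[0.7930 0.1282; 0.1282 0.3800]  H_jac=[0.8917 0.0000; 0.0000 0.0016]  S=[0.8705 0.0342; 0.0342 0.3100]  K=[0.8158 -0.0893; 0.1318 -0.0126]  nu=[-1.6627, -1.1700]  x^+=[-0.7822, -3.3445]  P^+=[0.2162 0.0350; 0.0350 0.3649]
step 2: x^-=[-2.2203, -3.3445]  P^-=[0.5738 0.2069; 0.2069 0.5049]  H_jac=[-0.6048 0.0000; 0.0000 -0.2015]  S=[0.4498 0.0592; 0.0592 0.3305]  K=[-0.7730 0.0123; -0.2434 -0.2642]  nu=[-0.8336, -0.7405]  x^+=[-1.5851, -2.9459]  P^+=[0.3061 0.1115; 0.1115 0.4476]

H_jac[0,0] = -0.6048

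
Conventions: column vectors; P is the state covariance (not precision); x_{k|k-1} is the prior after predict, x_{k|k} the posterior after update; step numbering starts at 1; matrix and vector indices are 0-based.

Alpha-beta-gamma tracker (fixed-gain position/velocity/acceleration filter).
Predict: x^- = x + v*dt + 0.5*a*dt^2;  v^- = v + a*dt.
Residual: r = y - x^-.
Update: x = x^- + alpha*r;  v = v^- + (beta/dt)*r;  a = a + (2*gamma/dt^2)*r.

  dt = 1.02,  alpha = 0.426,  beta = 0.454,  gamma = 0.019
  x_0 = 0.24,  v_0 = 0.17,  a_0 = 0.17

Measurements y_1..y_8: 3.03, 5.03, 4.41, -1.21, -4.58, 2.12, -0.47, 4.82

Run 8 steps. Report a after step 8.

step 1: x_pred=0.5018  r=2.5282  x^+=1.5788  v^+=1.4687  a^+=0.2623
step 2: x_pred=3.2134  r=1.8166  x^+=3.9872  v^+=2.5449  a^+=0.3287
step 3: x_pred=6.7540  r=-2.3440  x^+=5.7554  v^+=1.8368  a^+=0.2431
step 4: x_pred=7.7554  r=-8.9654  x^+=3.9362  v^+=-1.9057  a^+=-0.0844
step 5: x_pred=1.9484  r=-6.5284  x^+=-0.8327  v^+=-4.8976  a^+=-0.3228
step 6: x_pred=-5.9962  r=8.1162  x^+=-2.5387  v^+=-1.6144  a^+=-0.0264
step 7: x_pred=-4.1991  r=3.7291  x^+=-2.6105  v^+=0.0185  a^+=0.1098
step 8: x_pred=-2.5345  r=7.3545  x^+=0.5985  v^+=3.4040  a^+=0.3784

a_post = 0.3784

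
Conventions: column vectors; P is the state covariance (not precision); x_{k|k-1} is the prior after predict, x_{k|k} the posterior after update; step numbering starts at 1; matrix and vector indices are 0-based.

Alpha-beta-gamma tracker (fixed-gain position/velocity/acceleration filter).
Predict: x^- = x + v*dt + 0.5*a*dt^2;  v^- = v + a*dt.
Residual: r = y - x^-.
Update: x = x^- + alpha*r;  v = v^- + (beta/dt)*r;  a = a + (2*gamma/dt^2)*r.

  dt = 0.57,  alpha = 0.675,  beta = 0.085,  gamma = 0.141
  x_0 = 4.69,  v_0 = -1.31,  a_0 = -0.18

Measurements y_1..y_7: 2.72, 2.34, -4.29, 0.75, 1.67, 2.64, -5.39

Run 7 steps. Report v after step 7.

step 1: x_pred=3.9141  r=-1.1941  x^+=3.1081  v^+=-1.5907  a^+=-1.2164
step 2: x_pred=2.0038  r=0.3362  x^+=2.2307  v^+=-2.2339  a^+=-0.9246
step 3: x_pred=0.8072  r=-5.0972  x^+=-2.6334  v^+=-3.5210  a^+=-5.3488
step 4: x_pred=-5.5093  r=6.2593  x^+=-1.2843  v^+=-5.6364  a^+=0.0840
step 5: x_pred=-4.4834  r=6.1534  x^+=-0.3298  v^+=-4.6709  a^+=5.4249
step 6: x_pred=-2.1110  r=4.7510  x^+=1.0959  v^+=-0.8702  a^+=9.5485
step 7: x_pred=2.1511  r=-7.5411  x^+=-2.9392  v^+=3.4479  a^+=3.0032

v_post = 3.4479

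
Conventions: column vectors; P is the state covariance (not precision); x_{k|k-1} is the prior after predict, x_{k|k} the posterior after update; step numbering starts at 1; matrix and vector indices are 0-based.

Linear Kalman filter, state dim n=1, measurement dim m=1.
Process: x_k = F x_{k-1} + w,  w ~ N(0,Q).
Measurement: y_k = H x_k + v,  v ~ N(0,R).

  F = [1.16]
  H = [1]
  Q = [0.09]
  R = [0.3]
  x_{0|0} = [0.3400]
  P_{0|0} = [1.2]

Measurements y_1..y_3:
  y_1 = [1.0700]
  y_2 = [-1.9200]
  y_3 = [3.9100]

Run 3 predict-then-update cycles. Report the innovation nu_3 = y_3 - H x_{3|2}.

step 1: x^-=[0.3944]  P^-=[1.7047]  S=[2.0047]  K=[0.8504]  nu=[0.6756]  x^+=[0.9689]  P^+=[0.2551]
step 2: x^-=[1.1239]  P^-=[0.4333]  S=[0.7333]  K=[0.5909]  nu=[-3.0439]  x^+=[-0.6747]  P^+=[0.1773]
step 3: x^-=[-0.7826]  P^-=[0.3285]  S=[0.6285]  K=[0.5227]  nu=[4.6926]  x^+=[1.6702]  P^+=[0.1568]

innov = [4.6926]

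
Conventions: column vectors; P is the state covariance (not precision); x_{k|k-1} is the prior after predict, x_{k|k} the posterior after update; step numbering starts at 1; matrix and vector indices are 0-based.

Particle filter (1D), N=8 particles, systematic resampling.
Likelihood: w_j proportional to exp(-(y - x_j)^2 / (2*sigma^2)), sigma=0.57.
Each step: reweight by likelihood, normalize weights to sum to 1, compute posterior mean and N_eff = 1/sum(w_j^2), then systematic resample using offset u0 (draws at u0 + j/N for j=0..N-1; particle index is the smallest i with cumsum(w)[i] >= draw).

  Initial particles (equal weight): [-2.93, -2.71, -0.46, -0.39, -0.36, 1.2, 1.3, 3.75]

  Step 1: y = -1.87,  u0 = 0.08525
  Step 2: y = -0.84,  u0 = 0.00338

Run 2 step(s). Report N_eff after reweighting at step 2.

step 1: w=[0.2833, 0.5391, 0.0749, 0.0549, 0.0478, 0.0000, 0.0000, 0.0000]  mean=-2.3642  Neff=2.6191  idx=[0, 0, 1, 1, 1, 1, 2, 4]
step 2: w=[0.0008, 0.0008, 0.0030, 0.0030, 0.0030, 0.0030, 0.5258, 0.4606]  mean=-0.4450  Neff=2.0467  idx=[2, 6, 6, 6, 6, 7, 7, 7]

N_eff = 2.0467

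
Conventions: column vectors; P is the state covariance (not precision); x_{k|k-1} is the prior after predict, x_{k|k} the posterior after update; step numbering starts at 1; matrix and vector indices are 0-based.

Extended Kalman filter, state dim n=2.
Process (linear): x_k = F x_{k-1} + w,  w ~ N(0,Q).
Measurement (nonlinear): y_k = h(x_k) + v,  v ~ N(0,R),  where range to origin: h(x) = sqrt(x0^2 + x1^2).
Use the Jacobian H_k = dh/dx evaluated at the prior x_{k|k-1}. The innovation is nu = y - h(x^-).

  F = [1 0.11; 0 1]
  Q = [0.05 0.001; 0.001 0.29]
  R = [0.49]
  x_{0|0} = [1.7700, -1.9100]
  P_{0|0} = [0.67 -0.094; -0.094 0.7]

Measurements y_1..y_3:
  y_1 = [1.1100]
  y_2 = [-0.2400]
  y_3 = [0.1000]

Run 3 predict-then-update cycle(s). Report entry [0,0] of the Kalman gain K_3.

K[0,0] = 0.4788

step 1: x^-=[1.5599, -1.9100]  P^-=[0.7078 -0.0160; -0.0160 0.9900]  H_jac=[0.6326 -0.7745]  S=[1.3828]  K=[0.3327; -0.5618]  nu=[-1.3560]  x^+=[1.1087, -1.1481]  P^+=[0.5547 0.2425; 0.2425 0.5535]
step 2: x^-=[0.9824, -1.1481]  P^-=[0.6647 0.3044; 0.3044 0.8435]  H_jac=[0.6501 -0.7598]  S=[0.9572]  K=[0.2099; -0.4628]  nu=[-1.7510]  x^+=[0.6149, -0.3377]  P^+=[0.6226 0.3974; 0.3974 0.6385]
step 3: x^-=[0.5777, -0.3377]  P^-=[0.7677 0.4686; 0.4686 0.9285]  H_jac=[0.8633 -0.5046]  S=[0.8904]  K=[0.4788; -0.0719]  nu=[-0.5692]  x^+=[0.3052, -0.2968]  P^+=[0.5636 0.4992; 0.4992 0.9239]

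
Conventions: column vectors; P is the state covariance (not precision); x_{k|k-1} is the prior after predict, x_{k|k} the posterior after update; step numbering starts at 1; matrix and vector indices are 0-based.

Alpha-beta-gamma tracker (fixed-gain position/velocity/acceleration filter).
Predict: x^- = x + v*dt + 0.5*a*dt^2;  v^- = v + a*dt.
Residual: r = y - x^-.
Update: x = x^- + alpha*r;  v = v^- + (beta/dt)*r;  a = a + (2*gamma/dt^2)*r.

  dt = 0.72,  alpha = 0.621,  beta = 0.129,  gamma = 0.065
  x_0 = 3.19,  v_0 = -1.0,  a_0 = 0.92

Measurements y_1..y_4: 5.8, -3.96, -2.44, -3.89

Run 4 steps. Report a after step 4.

a_post = -1.3063

step 1: x_pred=2.7085  r=3.0915  x^+=4.6283  v^+=0.2163  a^+=1.6953
step 2: x_pred=5.2235  r=-9.1835  x^+=-0.4795  v^+=-0.2085  a^+=-0.6077
step 3: x_pred=-0.7871  r=-1.6529  x^+=-1.8135  v^+=-0.9422  a^+=-1.0222
step 4: x_pred=-2.7568  r=-1.1332  x^+=-3.4605  v^+=-1.8812  a^+=-1.3063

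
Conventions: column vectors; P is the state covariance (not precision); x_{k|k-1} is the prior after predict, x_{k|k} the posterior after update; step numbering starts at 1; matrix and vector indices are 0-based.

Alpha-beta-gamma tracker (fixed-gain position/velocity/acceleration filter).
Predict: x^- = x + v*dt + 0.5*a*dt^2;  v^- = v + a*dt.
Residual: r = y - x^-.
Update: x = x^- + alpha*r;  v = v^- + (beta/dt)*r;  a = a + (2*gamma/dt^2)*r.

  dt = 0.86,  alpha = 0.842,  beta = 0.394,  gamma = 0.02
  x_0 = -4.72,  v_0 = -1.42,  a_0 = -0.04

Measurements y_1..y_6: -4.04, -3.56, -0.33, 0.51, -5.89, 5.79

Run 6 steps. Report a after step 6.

step 1: x_pred=-5.9560  r=1.9160  x^+=-4.3427  v^+=-0.5766  a^+=0.0636
step 2: x_pred=-4.8151  r=1.2551  x^+=-3.7583  v^+=0.0531  a^+=0.1315
step 3: x_pred=-3.6640  r=3.3340  x^+=-0.8568  v^+=1.6936  a^+=0.3118
step 4: x_pred=0.7151  r=-0.2051  x^+=0.5424  v^+=1.8679  a^+=0.3007
step 5: x_pred=2.2600  r=-8.1500  x^+=-4.6023  v^+=-1.6073  a^+=-0.1401
step 6: x_pred=-6.0364  r=11.8264  x^+=3.9214  v^+=3.6904  a^+=0.4996

a_post = 0.4996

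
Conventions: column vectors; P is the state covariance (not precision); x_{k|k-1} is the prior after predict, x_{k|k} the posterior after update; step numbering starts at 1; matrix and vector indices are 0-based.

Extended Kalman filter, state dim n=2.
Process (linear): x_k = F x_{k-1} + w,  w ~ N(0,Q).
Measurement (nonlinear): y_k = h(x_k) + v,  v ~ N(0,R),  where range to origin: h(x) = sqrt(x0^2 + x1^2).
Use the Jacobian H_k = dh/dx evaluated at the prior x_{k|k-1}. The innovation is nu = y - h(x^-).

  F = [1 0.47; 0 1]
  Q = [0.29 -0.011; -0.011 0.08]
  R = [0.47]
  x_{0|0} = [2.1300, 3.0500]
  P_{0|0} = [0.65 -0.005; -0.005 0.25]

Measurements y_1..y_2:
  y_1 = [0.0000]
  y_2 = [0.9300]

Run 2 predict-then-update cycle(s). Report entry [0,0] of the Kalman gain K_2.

step 1: x^-=[3.5635, 3.0500]  P^-=[0.9905 0.1015; 0.1015 0.3300]  H_jac=[0.7597 0.6502]  S=[1.2815]  K=[0.6387; 0.2276]  nu=[-4.6905]  x^+=[0.5676, 1.9824]  P^+=[0.4677 -0.0848; -0.0848 0.2636]
step 2: x^-=[1.4993, 1.9824]  P^-=[0.7362 0.0281; 0.0281 0.3436]  H_jac=[0.6032 0.7976]  S=[0.9835]  K=[0.4743; 0.2959]  nu=[-1.5555]  x^+=[0.7615, 1.5221]  P^+=[0.5149 -0.1099; -0.1099 0.2575]

K[0,0] = 0.4743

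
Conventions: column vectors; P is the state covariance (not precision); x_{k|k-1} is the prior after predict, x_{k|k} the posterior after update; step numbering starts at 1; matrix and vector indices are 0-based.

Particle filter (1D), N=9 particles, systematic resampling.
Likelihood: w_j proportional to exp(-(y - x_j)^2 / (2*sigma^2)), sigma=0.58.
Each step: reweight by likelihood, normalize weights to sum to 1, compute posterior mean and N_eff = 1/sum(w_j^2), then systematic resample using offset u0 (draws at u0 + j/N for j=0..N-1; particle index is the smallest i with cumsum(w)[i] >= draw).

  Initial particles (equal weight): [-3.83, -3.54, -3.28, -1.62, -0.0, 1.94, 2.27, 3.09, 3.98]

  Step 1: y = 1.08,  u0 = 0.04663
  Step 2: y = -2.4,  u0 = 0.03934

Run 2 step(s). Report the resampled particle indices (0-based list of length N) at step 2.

resampled_idx = [0, 0, 0, 1, 1, 1, 2, 2, 2]

step 1: w=[0.0000, 0.0000, 0.0000, 0.0000, 0.2786, 0.5253, 0.1922, 0.0039, 0.0000]  mean=1.4674  Neff=2.5608  idx=[4, 4, 4, 5, 5, 5, 5, 6, 6]
step 2: w=[0.3333, 0.3333, 0.3333, 0.0000, 0.0000, 0.0000, 0.0000, 0.0000, 0.0000]  mean=0.0000  Neff=3.0000  idx=[0, 0, 0, 1, 1, 1, 2, 2, 2]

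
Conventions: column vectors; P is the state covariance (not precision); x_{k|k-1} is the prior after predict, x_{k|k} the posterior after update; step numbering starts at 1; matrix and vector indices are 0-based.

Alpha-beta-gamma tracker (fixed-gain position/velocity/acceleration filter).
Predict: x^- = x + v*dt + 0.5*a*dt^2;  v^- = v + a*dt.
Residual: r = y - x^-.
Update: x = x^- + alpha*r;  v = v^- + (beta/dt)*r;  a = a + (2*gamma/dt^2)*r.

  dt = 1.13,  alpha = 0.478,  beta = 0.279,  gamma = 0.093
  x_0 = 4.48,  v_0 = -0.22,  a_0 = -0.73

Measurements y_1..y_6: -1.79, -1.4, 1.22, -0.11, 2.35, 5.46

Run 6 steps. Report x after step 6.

step 1: x_pred=3.7653  r=-5.5553  x^+=1.1099  v^+=-2.4165  a^+=-1.5392
step 2: x_pred=-2.6035  r=1.2035  x^+=-2.0282  v^+=-3.8587  a^+=-1.3639
step 3: x_pred=-7.2593  r=8.4793  x^+=-3.2062  v^+=-3.3063  a^+=-0.1288
step 4: x_pred=-7.0246  r=6.9146  x^+=-3.7194  v^+=-1.7446  a^+=0.8785
step 5: x_pred=-5.1300  r=7.4800  x^+=-1.5546  v^+=1.0949  a^+=1.9680
step 6: x_pred=0.9391  r=4.5209  x^+=3.1001  v^+=4.4349  a^+=2.6266

x_post = 3.1001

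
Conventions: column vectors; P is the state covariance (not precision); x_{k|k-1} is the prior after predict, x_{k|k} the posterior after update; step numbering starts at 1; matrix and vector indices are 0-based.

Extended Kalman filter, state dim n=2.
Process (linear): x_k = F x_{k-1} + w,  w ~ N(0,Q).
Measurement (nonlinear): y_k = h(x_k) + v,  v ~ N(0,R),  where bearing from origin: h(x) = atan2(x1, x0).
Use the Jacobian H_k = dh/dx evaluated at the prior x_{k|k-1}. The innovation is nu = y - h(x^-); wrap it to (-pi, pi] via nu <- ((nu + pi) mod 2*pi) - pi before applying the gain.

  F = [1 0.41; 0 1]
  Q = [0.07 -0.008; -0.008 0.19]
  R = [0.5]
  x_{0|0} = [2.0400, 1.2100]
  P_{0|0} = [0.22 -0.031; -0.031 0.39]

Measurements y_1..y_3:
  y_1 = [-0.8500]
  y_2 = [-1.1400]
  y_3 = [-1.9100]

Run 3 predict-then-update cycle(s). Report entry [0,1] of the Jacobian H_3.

H_jac[0,1] = 0.3416

step 1: x^-=[2.5361, 1.2100]  P^-=[0.3301 0.1209; 0.1209 0.5800]  H_jac=[-0.1532 0.3212]  S=[0.5557]  K=[-0.0212; 0.3019]  nu=[-1.2952]  x^+=[2.5635, 0.8190]  P^+=[0.3299 0.1245; 0.1245 0.5294]
step 2: x^-=[2.8993, 0.8190]  P^-=[0.5909 0.3335; 0.3335 0.7194]  H_jac=[-0.0902 0.3194]  S=[0.5590]  K=[0.0952; 0.3572]  nu=[-1.4153]  x^+=[2.7646, 0.3134]  P^+=[0.5859 0.3145; 0.3145 0.6480]
step 3: x^-=[2.8931, 0.3134]  P^-=[1.0227 0.5722; 0.5722 0.8380]  H_jac=[-0.0370 0.3416]  S=[0.5847]  K=[0.2696; 0.4534]  nu=[-2.0179]  x^+=[2.3491, -0.6015]  P^+=[0.9802 0.5007; 0.5007 0.7178]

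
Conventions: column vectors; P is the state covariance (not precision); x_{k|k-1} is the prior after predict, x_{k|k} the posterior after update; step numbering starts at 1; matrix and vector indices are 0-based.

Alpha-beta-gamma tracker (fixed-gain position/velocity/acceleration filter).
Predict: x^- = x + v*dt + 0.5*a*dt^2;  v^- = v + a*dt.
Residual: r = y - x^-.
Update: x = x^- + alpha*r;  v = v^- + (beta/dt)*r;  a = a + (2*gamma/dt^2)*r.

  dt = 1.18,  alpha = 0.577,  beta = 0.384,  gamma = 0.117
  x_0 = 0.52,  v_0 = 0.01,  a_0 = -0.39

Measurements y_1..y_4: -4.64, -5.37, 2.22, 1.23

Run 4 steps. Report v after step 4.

v_post = 1.9470

step 1: x_pred=0.2603  r=-4.9003  x^+=-2.5672  v^+=-2.0449  a^+=-1.2135
step 2: x_pred=-5.8250  r=0.4550  x^+=-5.5625  v^+=-3.3288  a^+=-1.1371
step 3: x_pred=-10.2820  r=12.5020  x^+=-3.0683  v^+=-0.6020  a^+=0.9640
step 4: x_pred=-3.1076  r=4.3376  x^+=-0.6048  v^+=1.9470  a^+=1.6929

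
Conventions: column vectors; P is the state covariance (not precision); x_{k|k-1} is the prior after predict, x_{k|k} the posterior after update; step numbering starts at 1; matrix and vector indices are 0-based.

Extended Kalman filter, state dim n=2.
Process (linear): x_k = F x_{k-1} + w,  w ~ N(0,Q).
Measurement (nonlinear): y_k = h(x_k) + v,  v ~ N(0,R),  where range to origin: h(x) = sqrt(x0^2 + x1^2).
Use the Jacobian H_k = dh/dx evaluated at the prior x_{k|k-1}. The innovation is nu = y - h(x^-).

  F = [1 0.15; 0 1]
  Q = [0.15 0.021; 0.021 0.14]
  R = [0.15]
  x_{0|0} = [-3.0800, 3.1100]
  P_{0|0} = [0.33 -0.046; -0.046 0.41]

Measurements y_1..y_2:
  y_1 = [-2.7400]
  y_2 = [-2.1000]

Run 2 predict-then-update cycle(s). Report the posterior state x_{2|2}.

x_post = [1.3513, 1.3677]

step 1: x^-=[-2.6135, 3.1100]  P^-=[0.4754 0.0365; 0.0365 0.5500]  H_jac=[-0.6434 0.7656]  S=[0.6332]  K=[-0.4389; 0.6279]  nu=[-6.8023]  x^+=[0.3723, -1.1613]  P^+=[0.3534 0.2110; 0.2110 0.3004]
step 2: x^-=[0.1981, -1.1613]  P^-=[0.5735 0.2771; 0.2771 0.4404]  H_jac=[0.1681 -0.9858]  S=[0.5023]  K=[-0.3518; -0.7715]  nu=[-3.2780]  x^+=[1.3513, 1.3677]  P^+=[0.5113 0.1407; 0.1407 0.1414]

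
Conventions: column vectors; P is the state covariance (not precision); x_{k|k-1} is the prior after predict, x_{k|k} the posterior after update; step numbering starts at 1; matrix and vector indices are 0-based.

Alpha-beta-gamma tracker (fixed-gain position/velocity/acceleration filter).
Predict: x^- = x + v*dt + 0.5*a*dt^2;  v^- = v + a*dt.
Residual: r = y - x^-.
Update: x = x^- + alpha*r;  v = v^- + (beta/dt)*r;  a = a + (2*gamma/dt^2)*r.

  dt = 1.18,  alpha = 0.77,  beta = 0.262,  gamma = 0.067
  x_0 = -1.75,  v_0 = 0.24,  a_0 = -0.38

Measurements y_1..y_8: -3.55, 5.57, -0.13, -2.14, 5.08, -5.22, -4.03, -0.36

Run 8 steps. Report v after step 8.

v_post = -0.9507

step 1: x_pred=-1.7314  r=-1.8186  x^+=-3.1317  v^+=-0.6122  a^+=-0.5550
step 2: x_pred=-4.2405  r=9.8105  x^+=3.3136  v^+=0.9111  a^+=0.3891
step 3: x_pred=4.6596  r=-4.7896  x^+=0.9716  v^+=0.3068  a^+=-0.0718
step 4: x_pred=1.2837  r=-3.4237  x^+=-1.3526  v^+=-0.5381  a^+=-0.4013
step 5: x_pred=-2.2669  r=7.3469  x^+=3.3902  v^+=0.6196  a^+=0.3057
step 6: x_pred=4.3342  r=-9.5542  x^+=-3.0225  v^+=-1.1410  a^+=-0.6137
step 7: x_pred=-4.7962  r=0.7662  x^+=-4.2062  v^+=-1.6951  a^+=-0.5400
step 8: x_pred=-6.5823  r=6.2223  x^+=-1.7911  v^+=-0.9507  a^+=0.0588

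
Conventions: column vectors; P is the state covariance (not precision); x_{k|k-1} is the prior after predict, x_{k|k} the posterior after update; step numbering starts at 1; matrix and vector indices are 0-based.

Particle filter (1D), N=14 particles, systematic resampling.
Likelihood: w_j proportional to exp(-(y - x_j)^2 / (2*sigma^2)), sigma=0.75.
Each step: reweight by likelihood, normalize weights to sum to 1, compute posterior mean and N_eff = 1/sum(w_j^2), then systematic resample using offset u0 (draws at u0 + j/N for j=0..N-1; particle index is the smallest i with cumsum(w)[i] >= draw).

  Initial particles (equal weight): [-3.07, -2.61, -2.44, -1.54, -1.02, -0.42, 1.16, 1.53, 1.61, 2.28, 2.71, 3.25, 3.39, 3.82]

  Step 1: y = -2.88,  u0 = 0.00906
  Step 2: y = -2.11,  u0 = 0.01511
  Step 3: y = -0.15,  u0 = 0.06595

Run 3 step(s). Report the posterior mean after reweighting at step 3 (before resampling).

step 1: w=[0.3227, 0.3123, 0.2805, 0.0675, 0.0154, 0.0015, 0.0000, 0.0000, 0.0000, 0.0000, 0.0000, 0.0000, 0.0000, 0.0000]  mean=-2.6106  Neff=3.5067  idx=[0, 0, 0, 0, 0, 1, 1, 1, 1, 2, 2, 2, 2, 3]
step 2: w=[0.0450, 0.0450, 0.0450, 0.0450, 0.0450, 0.0818, 0.0818, 0.0818, 0.0818, 0.0927, 0.0927, 0.0927, 0.0927, 0.0765]  mean=-2.5686  Neff=12.9555  idx=[0, 1, 3, 5, 5, 6, 7, 8, 9, 10, 10, 11, 12, 13]
step 3: w=[0.0020, 0.0020, 0.0020, 0.0183, 0.0183, 0.0183, 0.0183, 0.0183, 0.0376, 0.0376, 0.0376, 0.0376, 0.0376, 0.7142]  mean=-1.8167  Neff=1.9276  idx=[6, 9, 10, 12, 13, 13, 13, 13, 13, 13, 13, 13, 13, 13]

post_mean = -1.8167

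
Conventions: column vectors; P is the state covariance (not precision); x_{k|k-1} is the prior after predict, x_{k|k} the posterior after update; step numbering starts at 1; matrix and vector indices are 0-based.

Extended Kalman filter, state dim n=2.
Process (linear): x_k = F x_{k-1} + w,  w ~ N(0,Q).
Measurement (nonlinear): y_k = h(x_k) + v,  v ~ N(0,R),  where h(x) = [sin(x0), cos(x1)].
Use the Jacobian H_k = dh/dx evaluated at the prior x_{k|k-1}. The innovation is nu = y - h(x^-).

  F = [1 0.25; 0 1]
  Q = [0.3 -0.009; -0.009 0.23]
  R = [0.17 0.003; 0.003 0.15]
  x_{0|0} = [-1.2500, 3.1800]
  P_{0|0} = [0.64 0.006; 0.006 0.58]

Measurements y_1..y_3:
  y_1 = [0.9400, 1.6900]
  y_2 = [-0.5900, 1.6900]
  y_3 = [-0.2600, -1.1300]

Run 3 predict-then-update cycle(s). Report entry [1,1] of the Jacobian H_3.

step 1: x^-=[-0.4550, 3.1800]  P^-=[0.9792 0.1420; 0.1420 0.8100]  H_jac=[0.8983 0.0000; 0.0000 0.0384]  S=[0.9601 0.0079; 0.0079 0.1512]  K=[0.9162 -0.0118; 0.1312 0.1989]  nu=[1.3795, 2.6893]  x^+=[0.7772, 3.8958]  P^+=[0.1734 0.0255; 0.0255 0.7871]
step 2: x^-=[1.7511, 3.8958]  P^-=[0.5353 0.2133; 0.2133 1.0171]  H_jac=[-0.1794 0.0000; 0.0000 0.6847]  S=[0.1872 -0.0232; -0.0232 0.6268]  K=[-0.4862 0.2150; -0.0670 1.1085]  nu=[-1.5738, 2.4188]  x^+=[3.0363, 6.6825]  P^+=[0.4572 0.0450; 0.0450 0.2426]
step 3: x^-=[4.7070, 6.6825]  P^-=[0.7949 0.0966; 0.0966 0.4726]  H_jac=[-0.0054 0.0000; 0.0000 -0.3888]  S=[0.1700 0.0032; 0.0032 0.2214]  K=[-0.0222 -0.1693; 0.0126 -0.8299]  nu=[0.7400, -2.0513]  x^+=[5.0379, 8.3943]  P^+=[0.7884 0.0655; 0.0655 0.3201]

H_jac[1,1] = -0.3888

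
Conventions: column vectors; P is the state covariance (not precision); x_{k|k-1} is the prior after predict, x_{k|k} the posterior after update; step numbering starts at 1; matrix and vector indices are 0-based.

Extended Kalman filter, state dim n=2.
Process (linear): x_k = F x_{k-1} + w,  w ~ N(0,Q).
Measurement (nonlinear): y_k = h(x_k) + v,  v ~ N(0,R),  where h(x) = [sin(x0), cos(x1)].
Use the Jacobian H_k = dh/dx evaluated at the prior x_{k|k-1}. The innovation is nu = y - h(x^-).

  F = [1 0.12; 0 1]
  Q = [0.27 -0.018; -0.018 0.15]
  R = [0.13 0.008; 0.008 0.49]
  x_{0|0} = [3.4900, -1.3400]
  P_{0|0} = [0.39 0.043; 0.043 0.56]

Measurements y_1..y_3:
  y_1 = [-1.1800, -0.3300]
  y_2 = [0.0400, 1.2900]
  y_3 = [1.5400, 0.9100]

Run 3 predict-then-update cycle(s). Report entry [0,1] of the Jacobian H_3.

H_jac[0,1] = 0.0000

step 1: x^-=[3.3292, -1.3400]  P^-=[0.6784 0.0922; 0.0922 0.7100]  H_jac=[-0.9825 0.0000; 0.0000 0.9735]  S=[0.7848 -0.0802; -0.0802 1.1628]  K=[-0.8473 0.0188; -0.0551 0.5906]  nu=[-0.9935, -0.5588]  x^+=[4.1605, -1.6153]  P^+=[0.1120 0.0025; 0.0025 0.2968]
step 2: x^-=[3.9667, -1.6153]  P^-=[0.3868 0.0201; 0.0201 0.4468]  H_jac=[-0.6785 0.0000; 0.0000 0.9990]  S=[0.3081 -0.0056; -0.0056 0.9359]  K=[-0.8516 0.0163; -0.0356 0.4767]  nu=[0.7746, 1.3345]  x^+=[3.3288, -1.0067]  P^+=[0.1630 0.0012; 0.0012 0.2335]
step 3: x^-=[3.2080, -1.0067]  P^-=[0.4366 0.0112; 0.0112 0.3835]  H_jac=[-0.9978 0.0000; 0.0000 0.8450]  S=[0.5647 -0.0015; -0.0015 0.7639]  K=[-0.7715 0.0109; -0.0187 0.4243]  nu=[1.6064, 0.3753]  x^+=[1.9729, -0.8775]  P^+=[0.1004 -0.0010; -0.0010 0.2458]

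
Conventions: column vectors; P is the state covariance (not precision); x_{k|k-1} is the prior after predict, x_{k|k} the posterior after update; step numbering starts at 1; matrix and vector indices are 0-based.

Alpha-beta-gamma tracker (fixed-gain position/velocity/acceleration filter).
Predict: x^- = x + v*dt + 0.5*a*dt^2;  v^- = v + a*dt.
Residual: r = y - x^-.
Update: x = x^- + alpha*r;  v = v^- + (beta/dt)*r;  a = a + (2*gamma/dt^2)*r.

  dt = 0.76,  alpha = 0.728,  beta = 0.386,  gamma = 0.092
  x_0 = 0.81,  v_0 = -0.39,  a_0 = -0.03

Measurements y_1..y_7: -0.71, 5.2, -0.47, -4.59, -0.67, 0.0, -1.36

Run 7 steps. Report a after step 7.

step 1: x_pred=0.5049  r=-1.2149  x^+=-0.3795  v^+=-1.0299  a^+=-0.4170
step 2: x_pred=-1.2827  r=6.4827  x^+=3.4367  v^+=1.9457  a^+=1.6481
step 3: x_pred=5.3914  r=-5.8614  x^+=1.1243  v^+=0.2213  a^+=-0.2191
step 4: x_pred=1.2292  r=-5.8192  x^+=-3.0072  v^+=-2.9008  a^+=-2.0729
step 5: x_pred=-5.8104  r=5.1404  x^+=-2.0682  v^+=-1.8654  a^+=-0.4353
step 6: x_pred=-3.6116  r=3.6116  x^+=-0.9824  v^+=-0.3619  a^+=0.7152
step 7: x_pred=-1.0509  r=-0.3091  x^+=-1.2759  v^+=0.0246  a^+=0.6167

a_post = 0.6167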